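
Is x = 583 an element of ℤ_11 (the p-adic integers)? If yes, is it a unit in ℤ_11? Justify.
x ∈ ℤ_11 but not a unit; v_11(x) = 1 > 0

ℤ_11 = {x ∈ ℚ_11 : v_11(x) ≥ 0} and ℤ_11^× = {x ∈ ℤ_11 : v_11(x) = 0}. Here v_11(583) = v_11(num) − v_11(den) = 1; compare against these criteria.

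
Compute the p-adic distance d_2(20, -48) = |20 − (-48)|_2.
d_2(20, -48) = 1/4

Step 1 — x − y = 20 − (-48) = 68. Step 2 — v_2(68) = 2 (factor: 68 = (2^2 · 17); the sign does not affect v_p). Step 3 — |x − y|_2 = 2^{-2} = 1/4.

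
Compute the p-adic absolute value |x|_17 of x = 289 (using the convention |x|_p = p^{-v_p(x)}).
|289|_17 = 1/289

Step 1 — compute v_17(x) by factoring powers of 17 out of the numerator and denominator: v_17(289) = 2. Step 2 — apply |x|_p = p^{-v_p(x)} = 17^{-2} = 1/289.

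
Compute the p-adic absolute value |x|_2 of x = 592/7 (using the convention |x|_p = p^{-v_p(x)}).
|592/7|_2 = 1/16

Step 1 — compute v_2(x) by factoring powers of 2 out of the numerator and denominator: v_2(592/7) = 4. Step 2 — apply |x|_p = p^{-v_p(x)} = 2^{-4} = 1/16.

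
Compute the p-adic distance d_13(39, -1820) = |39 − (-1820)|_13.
d_13(39, -1820) = 1/169

Step 1 — x − y = 39 − (-1820) = 1859. Step 2 — v_13(1859) = 2 (factor: 1859 = (13^2 · 11); the sign does not affect v_p). Step 3 — |x − y|_13 = 13^{-2} = 1/169.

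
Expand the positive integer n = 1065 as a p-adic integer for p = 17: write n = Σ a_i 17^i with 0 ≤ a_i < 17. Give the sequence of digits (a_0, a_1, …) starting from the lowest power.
(a_0, a_1, …) = (11, 11, 3)

Repeated division by 17 gives the digits low-to-high: 1065 = 11 + 11·17^1 + 3·17^2. Digit sequence: (11, 11, 3).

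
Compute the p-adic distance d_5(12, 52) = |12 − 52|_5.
d_5(12, 52) = 1/5

Step 1 — x − y = 12 − 52 = -40. Step 2 — v_5(-40) = 1 (factor: -40 = −(5^1 · 8); the sign does not affect v_p). Step 3 — |x − y|_5 = 5^{-1} = 1/5.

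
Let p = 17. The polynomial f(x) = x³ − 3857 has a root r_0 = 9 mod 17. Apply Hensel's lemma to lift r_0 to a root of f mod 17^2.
r_1 = 230 (mod 289)

Hensel: r_{i+1} = r_i − f(r_i)/f′(r_i) mod 17^{i+2}, where f′(x) = 3x². Iterate:
  r_0 = 9 (mod 17)
  r_1 = 230 (mod 289)
Final: r = 230 with f(r) ≡ 0 mod 17^2.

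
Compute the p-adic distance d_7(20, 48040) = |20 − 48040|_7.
d_7(20, 48040) = 1/2401

Step 1 — x − y = 20 − 48040 = -48020. Step 2 — v_7(-48020) = 4 (factor: -48020 = −(7^4 · 20); the sign does not affect v_p). Step 3 — |x − y|_7 = 7^{-4} = 1/2401.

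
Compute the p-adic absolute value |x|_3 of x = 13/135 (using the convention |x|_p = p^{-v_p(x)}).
|13/135|_3 = 27

Step 1 — compute v_3(x) by factoring powers of 3 out of the numerator and denominator: v_3(13/135) = -3. Step 2 — apply |x|_p = p^{-v_p(x)} = 3^{3} = 27.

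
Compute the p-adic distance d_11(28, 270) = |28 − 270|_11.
d_11(28, 270) = 1/121

Step 1 — x − y = 28 − 270 = -242. Step 2 — v_11(-242) = 2 (factor: -242 = −(11^2 · 2); the sign does not affect v_p). Step 3 — |x − y|_11 = 11^{-2} = 1/121.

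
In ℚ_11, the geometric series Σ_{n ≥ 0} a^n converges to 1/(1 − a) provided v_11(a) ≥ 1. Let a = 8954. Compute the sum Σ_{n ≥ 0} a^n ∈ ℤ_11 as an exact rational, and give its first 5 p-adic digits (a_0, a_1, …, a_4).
Σ a^n = 1/(1 − a) = -1/8953;  first 5 digits = (1, 0, 8, 6, 9)

v_11(a) = 2 ≥ 1, so the series converges in ℤ_11 to 1/(1 − a) = 1/(1 − 8954) = -1/8953. Expand this rational in ℤ_11: compute digits iteratively via d_i = x_i mod 11, x_{i+1} = (x_i − d_i)/11. The first 5 digits are (1, 0, 8, 6, 9).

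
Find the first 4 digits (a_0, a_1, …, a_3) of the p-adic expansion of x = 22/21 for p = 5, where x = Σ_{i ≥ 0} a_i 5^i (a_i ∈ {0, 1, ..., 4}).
(a_0, …, a_3) = (2, 1, 0, 4)

v_5(22/21) = 0 (numerator and denominator both coprime to 5), so x ∈ ℤ_5^×. Compute digits iteratively via a_i = x_i mod 5, x_{i+1} = (x_i − a_i)/5, with x_0 = x:
  x_0 = 22/21;  a_0 = 2;  x_1 = (x_0 − 2)/5 = -4/21
  x_1 = -4/21;  a_1 = 1;  x_2 = (x_1 − 1)/5 = -5/21
  x_2 = -5/21;  a_2 = 0;  x_3 = (x_2 − 0)/5 = -1/21
  x_3 = -1/21;  a_3 = 4;  x_4 = (x_3 − 4)/5 = -17/21
Digits: (2, 1, 0, 4).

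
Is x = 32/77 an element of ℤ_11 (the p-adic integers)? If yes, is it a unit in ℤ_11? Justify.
x ∉ ℤ_11 (v_11(x) = -1 < 0)

ℤ_11 = {x ∈ ℚ_11 : v_11(x) ≥ 0} and ℤ_11^× = {x ∈ ℤ_11 : v_11(x) = 0}. Here v_11(32/77) = v_11(num) − v_11(den) = -1; compare against these criteria.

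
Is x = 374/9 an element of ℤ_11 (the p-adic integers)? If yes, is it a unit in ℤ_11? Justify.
x ∈ ℤ_11 but not a unit; v_11(x) = 1 > 0

ℤ_11 = {x ∈ ℚ_11 : v_11(x) ≥ 0} and ℤ_11^× = {x ∈ ℤ_11 : v_11(x) = 0}. Here v_11(374/9) = v_11(num) − v_11(den) = 1; compare against these criteria.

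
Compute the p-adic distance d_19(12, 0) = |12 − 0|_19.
d_19(12, 0) = 1

Step 1 — x − y = 12 − 0 = 12. Step 2 — v_19(12) = 0 (factor: 12 = (19^0 · 12); the sign does not affect v_p). Step 3 — |x − y|_19 = 19^{0} = 1.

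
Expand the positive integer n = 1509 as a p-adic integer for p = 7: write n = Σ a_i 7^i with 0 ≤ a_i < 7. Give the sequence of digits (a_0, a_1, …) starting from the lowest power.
(a_0, a_1, …) = (4, 5, 2, 4)

Repeated division by 7 gives the digits low-to-high: 1509 = 4 + 5·7^1 + 2·7^2 + 4·7^3. Digit sequence: (4, 5, 2, 4).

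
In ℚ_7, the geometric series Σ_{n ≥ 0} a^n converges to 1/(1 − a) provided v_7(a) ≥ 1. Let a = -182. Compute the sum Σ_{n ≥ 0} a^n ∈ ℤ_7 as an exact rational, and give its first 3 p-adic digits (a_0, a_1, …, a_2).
Σ a^n = 1/(1 − a) = 1/183;  first 3 digits = (1, 2, 0)

v_7(a) = 1 ≥ 1, so the series converges in ℤ_7 to 1/(1 − a) = 1/(1 − (-182)) = 1/183. Expand this rational in ℤ_7: compute digits iteratively via d_i = x_i mod 7, x_{i+1} = (x_i − d_i)/7. The first 3 digits are (1, 2, 0).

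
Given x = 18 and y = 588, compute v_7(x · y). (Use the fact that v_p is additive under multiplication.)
v_7(10584) = 2

v_p(x) = 0 (factor: 18 = 7^0 · 18); v_p(y) = 2 (factor: 588 = 7^2 · 12). Additivity: v_p(xy) = v_p(x) + v_p(y) = 0 + 2 = 2. (Direct check: xy = 10584 = 7^2 · (216).)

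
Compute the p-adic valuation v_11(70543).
v_11(70543) = 3

v_11(n) is the largest exponent k such that 11^k divides n. Factor out: 70543 = 11^3 · 53. (Sign doesn't affect v_p.) So v_11(70543) = 3.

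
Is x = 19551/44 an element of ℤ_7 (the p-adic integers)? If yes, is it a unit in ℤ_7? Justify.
x ∈ ℤ_7 but not a unit; v_7(x) = 3 > 0

ℤ_7 = {x ∈ ℚ_7 : v_7(x) ≥ 0} and ℤ_7^× = {x ∈ ℤ_7 : v_7(x) = 0}. Here v_7(19551/44) = v_7(num) − v_7(den) = 3; compare against these criteria.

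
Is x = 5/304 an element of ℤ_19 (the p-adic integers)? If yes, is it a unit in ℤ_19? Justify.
x ∉ ℤ_19 (v_19(x) = -1 < 0)

ℤ_19 = {x ∈ ℚ_19 : v_19(x) ≥ 0} and ℤ_19^× = {x ∈ ℤ_19 : v_19(x) = 0}. Here v_19(5/304) = v_19(num) − v_19(den) = -1; compare against these criteria.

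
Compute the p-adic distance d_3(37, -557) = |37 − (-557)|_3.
d_3(37, -557) = 1/27

Step 1 — x − y = 37 − (-557) = 594. Step 2 — v_3(594) = 3 (factor: 594 = (3^3 · 22); the sign does not affect v_p). Step 3 — |x − y|_3 = 3^{-3} = 1/27.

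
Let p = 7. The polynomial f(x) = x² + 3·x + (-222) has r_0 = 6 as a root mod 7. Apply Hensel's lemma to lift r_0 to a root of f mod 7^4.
r_3 = 1154 (mod 2401)

Hensel: r_{i+1} = r_i − f(r_i)·(f′(r_i))^{-1} mod 7^{i+2}, f′(x) = 2x + 3. Iterate:
  r_0 = 6 (mod 7)
  r_1 = 27 (mod 49)
  r_2 = 125 (mod 343)
  r_3 = 1154 (mod 2401)
Final: r = 1154 satisfies f(r) ≡ 0 mod 7^4.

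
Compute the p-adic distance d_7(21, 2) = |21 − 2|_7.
d_7(21, 2) = 1

Step 1 — x − y = 21 − 2 = 19. Step 2 — v_7(19) = 0 (factor: 19 = (7^0 · 19); the sign does not affect v_p). Step 3 — |x − y|_7 = 7^{0} = 1.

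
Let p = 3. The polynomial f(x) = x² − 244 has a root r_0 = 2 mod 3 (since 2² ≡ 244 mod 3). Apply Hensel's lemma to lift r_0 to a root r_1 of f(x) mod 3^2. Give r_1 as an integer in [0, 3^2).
r_1 = 8 (mod 9)

Hensel's recurrence: r_{i+1} = r_i − f(r_i)·(f′(r_i))^{-1} mod 3^{i+2}, with f′(x) = 2x. Iterate:
  r_0 = 2 (mod 3)
  r_1 = 8 (mod 9)
Final: r_1 = 8, and one checks f(r_1) ≡ 0 mod 3^2.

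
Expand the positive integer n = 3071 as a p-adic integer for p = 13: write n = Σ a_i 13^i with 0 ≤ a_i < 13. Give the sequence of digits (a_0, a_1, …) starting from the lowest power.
(a_0, a_1, …) = (3, 2, 5, 1)

Repeated division by 13 gives the digits low-to-high: 3071 = 3 + 2·13^1 + 5·13^2 + 1·13^3. Digit sequence: (3, 2, 5, 1).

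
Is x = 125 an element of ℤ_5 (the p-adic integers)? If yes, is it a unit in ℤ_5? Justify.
x ∈ ℤ_5 but not a unit; v_5(x) = 3 > 0

ℤ_5 = {x ∈ ℚ_5 : v_5(x) ≥ 0} and ℤ_5^× = {x ∈ ℤ_5 : v_5(x) = 0}. Here v_5(125) = v_5(num) − v_5(den) = 3; compare against these criteria.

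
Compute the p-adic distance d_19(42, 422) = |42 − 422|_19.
d_19(42, 422) = 1/19

Step 1 — x − y = 42 − 422 = -380. Step 2 — v_19(-380) = 1 (factor: -380 = −(19^1 · 20); the sign does not affect v_p). Step 3 — |x − y|_19 = 19^{-1} = 1/19.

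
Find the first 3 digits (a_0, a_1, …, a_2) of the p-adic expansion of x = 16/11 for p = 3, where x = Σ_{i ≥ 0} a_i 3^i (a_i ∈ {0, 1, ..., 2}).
(a_0, …, a_2) = (2, 2, 2)

v_3(16/11) = 0 (numerator and denominator both coprime to 3), so x ∈ ℤ_3^×. Compute digits iteratively via a_i = x_i mod 3, x_{i+1} = (x_i − a_i)/3, with x_0 = x:
  x_0 = 16/11;  a_0 = 2;  x_1 = (x_0 − 2)/3 = -2/11
  x_1 = -2/11;  a_1 = 2;  x_2 = (x_1 − 2)/3 = -8/11
  x_2 = -8/11;  a_2 = 2;  x_3 = (x_2 − 2)/3 = -10/11
Digits: (2, 2, 2).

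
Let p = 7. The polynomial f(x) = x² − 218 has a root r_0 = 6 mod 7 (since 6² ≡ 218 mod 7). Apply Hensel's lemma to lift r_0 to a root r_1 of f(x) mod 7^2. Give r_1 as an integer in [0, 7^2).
r_1 = 13 (mod 49)

Hensel's recurrence: r_{i+1} = r_i − f(r_i)·(f′(r_i))^{-1} mod 7^{i+2}, with f′(x) = 2x. Iterate:
  r_0 = 6 (mod 7)
  r_1 = 13 (mod 49)
Final: r_1 = 13, and one checks f(r_1) ≡ 0 mod 7^2.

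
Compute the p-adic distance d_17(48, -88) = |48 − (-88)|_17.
d_17(48, -88) = 1/17

Step 1 — x − y = 48 − (-88) = 136. Step 2 — v_17(136) = 1 (factor: 136 = (17^1 · 8); the sign does not affect v_p). Step 3 — |x − y|_17 = 17^{-1} = 1/17.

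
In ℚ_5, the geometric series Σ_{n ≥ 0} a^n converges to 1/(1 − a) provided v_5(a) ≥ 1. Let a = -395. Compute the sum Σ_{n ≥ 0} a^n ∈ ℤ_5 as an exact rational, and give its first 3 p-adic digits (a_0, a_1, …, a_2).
Σ a^n = 1/(1 − a) = 1/396;  first 3 digits = (1, 1, 0)

v_5(a) = 1 ≥ 1, so the series converges in ℤ_5 to 1/(1 − a) = 1/(1 − (-395)) = 1/396. Expand this rational in ℤ_5: compute digits iteratively via d_i = x_i mod 5, x_{i+1} = (x_i − d_i)/5. The first 3 digits are (1, 1, 0).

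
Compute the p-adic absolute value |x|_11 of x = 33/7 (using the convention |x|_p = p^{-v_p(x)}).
|33/7|_11 = 1/11

Step 1 — compute v_11(x) by factoring powers of 11 out of the numerator and denominator: v_11(33/7) = 1. Step 2 — apply |x|_p = p^{-v_p(x)} = 11^{-1} = 1/11.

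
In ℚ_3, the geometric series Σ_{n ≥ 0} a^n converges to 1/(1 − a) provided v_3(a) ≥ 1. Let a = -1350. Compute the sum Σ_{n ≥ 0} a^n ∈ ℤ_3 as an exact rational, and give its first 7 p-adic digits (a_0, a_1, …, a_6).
Σ a^n = 1/(1 − a) = 1/1351;  first 7 digits = (1, 0, 0, 1, 1, 0, 2)

v_3(a) = 3 ≥ 1, so the series converges in ℤ_3 to 1/(1 − a) = 1/(1 − (-1350)) = 1/1351. Expand this rational in ℤ_3: compute digits iteratively via d_i = x_i mod 3, x_{i+1} = (x_i − d_i)/3. The first 7 digits are (1, 0, 0, 1, 1, 0, 2).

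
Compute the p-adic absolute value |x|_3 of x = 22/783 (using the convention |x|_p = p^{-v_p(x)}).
|22/783|_3 = 27

Step 1 — compute v_3(x) by factoring powers of 3 out of the numerator and denominator: v_3(22/783) = -3. Step 2 — apply |x|_p = p^{-v_p(x)} = 3^{3} = 27.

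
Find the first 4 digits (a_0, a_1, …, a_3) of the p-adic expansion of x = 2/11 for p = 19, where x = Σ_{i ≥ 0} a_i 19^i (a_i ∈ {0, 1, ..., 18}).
(a_0, …, a_3) = (14, 1, 12, 8)

v_19(2/11) = 0 (numerator and denominator both coprime to 19), so x ∈ ℤ_19^×. Compute digits iteratively via a_i = x_i mod 19, x_{i+1} = (x_i − a_i)/19, with x_0 = x:
  x_0 = 2/11;  a_0 = 14;  x_1 = (x_0 − 14)/19 = -8/11
  x_1 = -8/11;  a_1 = 1;  x_2 = (x_1 − 1)/19 = -1/11
  x_2 = -1/11;  a_2 = 12;  x_3 = (x_2 − 12)/19 = -7/11
  x_3 = -7/11;  a_3 = 8;  x_4 = (x_3 − 8)/19 = -5/11
Digits: (14, 1, 12, 8).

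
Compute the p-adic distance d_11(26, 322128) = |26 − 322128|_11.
d_11(26, 322128) = 1/161051

Step 1 — x − y = 26 − 322128 = -322102. Step 2 — v_11(-322102) = 5 (factor: -322102 = −(11^5 · 2); the sign does not affect v_p). Step 3 — |x − y|_11 = 11^{-5} = 1/161051.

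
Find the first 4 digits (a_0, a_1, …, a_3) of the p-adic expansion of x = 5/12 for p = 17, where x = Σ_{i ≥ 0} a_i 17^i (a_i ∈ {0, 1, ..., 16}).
(a_0, …, a_3) = (16, 9, 15, 9)

v_17(5/12) = 0 (numerator and denominator both coprime to 17), so x ∈ ℤ_17^×. Compute digits iteratively via a_i = x_i mod 17, x_{i+1} = (x_i − a_i)/17, with x_0 = x:
  x_0 = 5/12;  a_0 = 16;  x_1 = (x_0 − 16)/17 = -11/12
  x_1 = -11/12;  a_1 = 9;  x_2 = (x_1 − 9)/17 = -7/12
  x_2 = -7/12;  a_2 = 15;  x_3 = (x_2 − 15)/17 = -11/12
  x_3 = -11/12;  a_3 = 9;  x_4 = (x_3 − 9)/17 = -7/12
Digits: (16, 9, 15, 9).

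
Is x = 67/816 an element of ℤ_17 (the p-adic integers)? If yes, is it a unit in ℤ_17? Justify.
x ∉ ℤ_17 (v_17(x) = -1 < 0)

ℤ_17 = {x ∈ ℚ_17 : v_17(x) ≥ 0} and ℤ_17^× = {x ∈ ℤ_17 : v_17(x) = 0}. Here v_17(67/816) = v_17(num) − v_17(den) = -1; compare against these criteria.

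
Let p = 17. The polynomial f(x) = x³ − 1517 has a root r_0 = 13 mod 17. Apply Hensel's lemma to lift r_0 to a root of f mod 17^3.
r_2 = 4671 (mod 4913)

Hensel: r_{i+1} = r_i − f(r_i)/f′(r_i) mod 17^{i+2}, where f′(x) = 3x². Iterate:
  r_0 = 13 (mod 17)
  r_1 = 47 (mod 289)
  r_2 = 4671 (mod 4913)
Final: r = 4671 with f(r) ≡ 0 mod 17^3.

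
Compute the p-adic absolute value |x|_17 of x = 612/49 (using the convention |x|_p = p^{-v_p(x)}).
|612/49|_17 = 1/17

Step 1 — compute v_17(x) by factoring powers of 17 out of the numerator and denominator: v_17(612/49) = 1. Step 2 — apply |x|_p = p^{-v_p(x)} = 17^{-1} = 1/17.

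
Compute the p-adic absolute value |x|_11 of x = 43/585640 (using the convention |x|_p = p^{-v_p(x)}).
|43/585640|_11 = 14641

Step 1 — compute v_11(x) by factoring powers of 11 out of the numerator and denominator: v_11(43/585640) = -4. Step 2 — apply |x|_p = p^{-v_p(x)} = 11^{4} = 14641.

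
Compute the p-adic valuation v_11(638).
v_11(638) = 1

v_11(n) is the largest exponent k such that 11^k divides n. Factor out: 638 = 11^1 · 58. (Sign doesn't affect v_p.) So v_11(638) = 1.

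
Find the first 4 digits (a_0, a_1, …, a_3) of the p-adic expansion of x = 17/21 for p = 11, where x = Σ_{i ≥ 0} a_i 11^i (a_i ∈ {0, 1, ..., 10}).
(a_0, …, a_3) = (5, 8, 5, 0)

v_11(17/21) = 0 (numerator and denominator both coprime to 11), so x ∈ ℤ_11^×. Compute digits iteratively via a_i = x_i mod 11, x_{i+1} = (x_i − a_i)/11, with x_0 = x:
  x_0 = 17/21;  a_0 = 5;  x_1 = (x_0 − 5)/11 = -8/21
  x_1 = -8/21;  a_1 = 8;  x_2 = (x_1 − 8)/11 = -16/21
  x_2 = -16/21;  a_2 = 5;  x_3 = (x_2 − 5)/11 = -11/21
  x_3 = -11/21;  a_3 = 0;  x_4 = (x_3 − 0)/11 = -1/21
Digits: (5, 8, 5, 0).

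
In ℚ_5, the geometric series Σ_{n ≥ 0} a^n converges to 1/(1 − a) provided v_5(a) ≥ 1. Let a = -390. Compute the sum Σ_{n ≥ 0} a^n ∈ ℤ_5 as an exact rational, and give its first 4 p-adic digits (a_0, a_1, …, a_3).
Σ a^n = 1/(1 − a) = 1/391;  first 4 digits = (1, 2, 3, 1)

v_5(a) = 1 ≥ 1, so the series converges in ℤ_5 to 1/(1 − a) = 1/(1 − (-390)) = 1/391. Expand this rational in ℤ_5: compute digits iteratively via d_i = x_i mod 5, x_{i+1} = (x_i − d_i)/5. The first 4 digits are (1, 2, 3, 1).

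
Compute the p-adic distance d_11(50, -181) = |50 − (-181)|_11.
d_11(50, -181) = 1/11

Step 1 — x − y = 50 − (-181) = 231. Step 2 — v_11(231) = 1 (factor: 231 = (11^1 · 21); the sign does not affect v_p). Step 3 — |x − y|_11 = 11^{-1} = 1/11.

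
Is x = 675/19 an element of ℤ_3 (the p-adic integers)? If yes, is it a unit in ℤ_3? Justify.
x ∈ ℤ_3 but not a unit; v_3(x) = 3 > 0

ℤ_3 = {x ∈ ℚ_3 : v_3(x) ≥ 0} and ℤ_3^× = {x ∈ ℤ_3 : v_3(x) = 0}. Here v_3(675/19) = v_3(num) − v_3(den) = 3; compare against these criteria.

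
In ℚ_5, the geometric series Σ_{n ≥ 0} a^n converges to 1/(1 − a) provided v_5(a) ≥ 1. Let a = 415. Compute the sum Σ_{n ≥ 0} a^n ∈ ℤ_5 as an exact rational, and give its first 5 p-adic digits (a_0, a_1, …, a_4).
Σ a^n = 1/(1 − a) = -1/414;  first 5 digits = (1, 3, 0, 3, 4)

v_5(a) = 1 ≥ 1, so the series converges in ℤ_5 to 1/(1 − a) = 1/(1 − 415) = -1/414. Expand this rational in ℤ_5: compute digits iteratively via d_i = x_i mod 5, x_{i+1} = (x_i − d_i)/5. The first 5 digits are (1, 3, 0, 3, 4).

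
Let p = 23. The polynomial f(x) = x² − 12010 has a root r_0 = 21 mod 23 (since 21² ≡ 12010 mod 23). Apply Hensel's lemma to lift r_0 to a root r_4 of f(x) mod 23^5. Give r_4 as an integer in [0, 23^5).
r_4 = 2134421 (mod 6436343)

Hensel's recurrence: r_{i+1} = r_i − f(r_i)·(f′(r_i))^{-1} mod 23^{i+2}, with f′(x) = 2x. Iterate:
  r_0 = 21 (mod 23)
  r_1 = 435 (mod 529)
  r_2 = 5196 (mod 12167)
  r_3 = 175534 (mod 279841)
  r_4 = 2134421 (mod 6436343)
Final: r_4 = 2134421, and one checks f(r_4) ≡ 0 mod 23^5.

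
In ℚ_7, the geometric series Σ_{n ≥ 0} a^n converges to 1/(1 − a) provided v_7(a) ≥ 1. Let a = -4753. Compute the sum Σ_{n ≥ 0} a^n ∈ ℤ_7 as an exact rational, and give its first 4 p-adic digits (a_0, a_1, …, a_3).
Σ a^n = 1/(1 − a) = 1/4754;  first 4 digits = (1, 0, 1, 0)

v_7(a) = 2 ≥ 1, so the series converges in ℤ_7 to 1/(1 − a) = 1/(1 − (-4753)) = 1/4754. Expand this rational in ℤ_7: compute digits iteratively via d_i = x_i mod 7, x_{i+1} = (x_i − d_i)/7. The first 4 digits are (1, 0, 1, 0).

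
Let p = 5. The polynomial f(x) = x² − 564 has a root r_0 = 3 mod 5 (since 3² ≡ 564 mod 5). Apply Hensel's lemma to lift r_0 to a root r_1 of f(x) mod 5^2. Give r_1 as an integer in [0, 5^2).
r_1 = 8 (mod 25)

Hensel's recurrence: r_{i+1} = r_i − f(r_i)·(f′(r_i))^{-1} mod 5^{i+2}, with f′(x) = 2x. Iterate:
  r_0 = 3 (mod 5)
  r_1 = 8 (mod 25)
Final: r_1 = 8, and one checks f(r_1) ≡ 0 mod 5^2.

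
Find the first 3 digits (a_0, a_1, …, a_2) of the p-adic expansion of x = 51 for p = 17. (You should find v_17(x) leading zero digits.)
(a_0, …, a_2) = (0, 3, 0)

v_17(51) = 1, so a_0 = ... = a_0 = 0. Factor out: x = 17^1 · u with u = 3 a unit in ℤ_17. Expand u iteratively via a_{v+i} = u_i mod 17, u_{i+1} = (u_i − a_{v+i})/17:
  u_0 = 3;  a_1 = 3;  u_1 = (u_0 − 3)/17 = 0
  u_1 = 0;  a_2 = 0;  u_2 = (u_1 − 0)/17 = 0
Digits: (0, 3, 0).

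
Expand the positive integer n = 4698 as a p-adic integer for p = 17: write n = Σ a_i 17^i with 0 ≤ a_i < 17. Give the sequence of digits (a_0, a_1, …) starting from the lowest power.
(a_0, a_1, …) = (6, 4, 16)

Repeated division by 17 gives the digits low-to-high: 4698 = 6 + 4·17^1 + 16·17^2. Digit sequence: (6, 4, 16).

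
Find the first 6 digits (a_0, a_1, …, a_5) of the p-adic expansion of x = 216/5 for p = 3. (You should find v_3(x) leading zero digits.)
(a_0, …, a_5) = (0, 0, 0, 1, 2, 0)

v_3(216/5) = 3, so a_0 = ... = a_2 = 0. Factor out: x = 3^3 · u with u = 8/5 a unit in ℤ_3. Expand u iteratively via a_{v+i} = u_i mod 3, u_{i+1} = (u_i − a_{v+i})/3:
  u_0 = 8/5;  a_3 = 1;  u_1 = (u_0 − 1)/3 = 1/5
  u_1 = 1/5;  a_4 = 2;  u_2 = (u_1 − 2)/3 = -3/5
  u_2 = -3/5;  a_5 = 0;  u_3 = (u_2 − 0)/3 = -1/5
Digits: (0, 0, 0, 1, 2, 0).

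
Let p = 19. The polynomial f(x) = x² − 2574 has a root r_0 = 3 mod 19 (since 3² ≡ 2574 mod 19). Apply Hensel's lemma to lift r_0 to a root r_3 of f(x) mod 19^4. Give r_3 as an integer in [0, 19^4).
r_3 = 1694 (mod 130321)

Hensel's recurrence: r_{i+1} = r_i − f(r_i)·(f′(r_i))^{-1} mod 19^{i+2}, with f′(x) = 2x. Iterate:
  r_0 = 3 (mod 19)
  r_1 = 250 (mod 361)
  r_2 = 1694 (mod 6859)
  r_3 = 1694 (mod 130321)
Final: r_3 = 1694, and one checks f(r_3) ≡ 0 mod 19^4.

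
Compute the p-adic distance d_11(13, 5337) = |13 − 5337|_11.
d_11(13, 5337) = 1/1331

Step 1 — x − y = 13 − 5337 = -5324. Step 2 — v_11(-5324) = 3 (factor: -5324 = −(11^3 · 4); the sign does not affect v_p). Step 3 — |x − y|_11 = 11^{-3} = 1/1331.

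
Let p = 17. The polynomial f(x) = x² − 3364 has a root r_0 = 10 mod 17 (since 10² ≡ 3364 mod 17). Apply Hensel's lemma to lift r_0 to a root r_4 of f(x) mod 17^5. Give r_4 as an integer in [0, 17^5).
r_4 = 1419799 (mod 1419857)

Hensel's recurrence: r_{i+1} = r_i − f(r_i)·(f′(r_i))^{-1} mod 17^{i+2}, with f′(x) = 2x. Iterate:
  r_0 = 10 (mod 17)
  r_1 = 231 (mod 289)
  r_2 = 4855 (mod 4913)
  r_3 = 83463 (mod 83521)
  r_4 = 1419799 (mod 1419857)
Final: r_4 = 1419799, and one checks f(r_4) ≡ 0 mod 17^5.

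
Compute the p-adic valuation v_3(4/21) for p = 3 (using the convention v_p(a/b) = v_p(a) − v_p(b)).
v_3(4/21) = -1

Factor powers of 3 from the numerator and denominator of the reduced fraction: 4 = 3^0 · 4 and 21 = 3^1 · 7. Apply v_p(a/b) = v_p(a) − v_p(b): v_3(4/21) = 0 − 1 = -1.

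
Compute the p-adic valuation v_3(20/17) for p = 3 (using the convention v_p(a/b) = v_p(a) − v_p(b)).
v_3(20/17) = 0

Factor powers of 3 from the numerator and denominator of the reduced fraction: 20 = 3^0 · 20 and 17 = 3^0 · 17. Apply v_p(a/b) = v_p(a) − v_p(b): v_3(20/17) = 0 − 0 = 0.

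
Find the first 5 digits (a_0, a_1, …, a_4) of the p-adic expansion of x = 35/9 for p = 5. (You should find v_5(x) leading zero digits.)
(a_0, …, a_4) = (0, 3, 4, 3, 2)

v_5(35/9) = 1, so a_0 = ... = a_0 = 0. Factor out: x = 5^1 · u with u = 7/9 a unit in ℤ_5. Expand u iteratively via a_{v+i} = u_i mod 5, u_{i+1} = (u_i − a_{v+i})/5:
  u_0 = 7/9;  a_1 = 3;  u_1 = (u_0 − 3)/5 = -4/9
  u_1 = -4/9;  a_2 = 4;  u_2 = (u_1 − 4)/5 = -8/9
  u_2 = -8/9;  a_3 = 3;  u_3 = (u_2 − 3)/5 = -7/9
  u_3 = -7/9;  a_4 = 2;  u_4 = (u_3 − 2)/5 = -5/9
Digits: (0, 3, 4, 3, 2).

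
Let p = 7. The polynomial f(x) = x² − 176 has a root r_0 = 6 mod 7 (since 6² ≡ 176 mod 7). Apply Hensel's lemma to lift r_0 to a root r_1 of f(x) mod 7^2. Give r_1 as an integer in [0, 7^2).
r_1 = 34 (mod 49)

Hensel's recurrence: r_{i+1} = r_i − f(r_i)·(f′(r_i))^{-1} mod 7^{i+2}, with f′(x) = 2x. Iterate:
  r_0 = 6 (mod 7)
  r_1 = 34 (mod 49)
Final: r_1 = 34, and one checks f(r_1) ≡ 0 mod 7^2.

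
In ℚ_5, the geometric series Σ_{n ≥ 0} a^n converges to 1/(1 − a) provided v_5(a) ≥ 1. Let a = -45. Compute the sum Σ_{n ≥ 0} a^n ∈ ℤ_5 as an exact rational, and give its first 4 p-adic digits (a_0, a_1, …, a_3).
Σ a^n = 1/(1 − a) = 1/46;  first 4 digits = (1, 1, 4, 1)

v_5(a) = 1 ≥ 1, so the series converges in ℤ_5 to 1/(1 − a) = 1/(1 − (-45)) = 1/46. Expand this rational in ℤ_5: compute digits iteratively via d_i = x_i mod 5, x_{i+1} = (x_i − d_i)/5. The first 4 digits are (1, 1, 4, 1).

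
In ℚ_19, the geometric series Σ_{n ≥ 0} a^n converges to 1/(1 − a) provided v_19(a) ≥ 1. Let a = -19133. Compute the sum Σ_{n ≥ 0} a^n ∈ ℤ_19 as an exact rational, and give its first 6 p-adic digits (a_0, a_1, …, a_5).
Σ a^n = 1/(1 − a) = 1/19134;  first 6 digits = (1, 0, 4, 16, 15, 14)

v_19(a) = 2 ≥ 1, so the series converges in ℤ_19 to 1/(1 − a) = 1/(1 − (-19133)) = 1/19134. Expand this rational in ℤ_19: compute digits iteratively via d_i = x_i mod 19, x_{i+1} = (x_i − d_i)/19. The first 6 digits are (1, 0, 4, 16, 15, 14).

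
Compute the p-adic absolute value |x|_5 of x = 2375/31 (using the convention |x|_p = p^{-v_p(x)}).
|2375/31|_5 = 1/125

Step 1 — compute v_5(x) by factoring powers of 5 out of the numerator and denominator: v_5(2375/31) = 3. Step 2 — apply |x|_p = p^{-v_p(x)} = 5^{-3} = 1/125.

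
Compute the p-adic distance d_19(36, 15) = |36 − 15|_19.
d_19(36, 15) = 1

Step 1 — x − y = 36 − 15 = 21. Step 2 — v_19(21) = 0 (factor: 21 = (19^0 · 21); the sign does not affect v_p). Step 3 — |x − y|_19 = 19^{0} = 1.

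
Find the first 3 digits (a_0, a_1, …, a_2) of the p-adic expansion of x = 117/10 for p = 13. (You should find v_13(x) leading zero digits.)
(a_0, …, a_2) = (0, 10, 11)

v_13(117/10) = 1, so a_0 = ... = a_0 = 0. Factor out: x = 13^1 · u with u = 9/10 a unit in ℤ_13. Expand u iteratively via a_{v+i} = u_i mod 13, u_{i+1} = (u_i − a_{v+i})/13:
  u_0 = 9/10;  a_1 = 10;  u_1 = (u_0 − 10)/13 = -7/10
  u_1 = -7/10;  a_2 = 11;  u_2 = (u_1 − 11)/13 = -9/10
Digits: (0, 10, 11).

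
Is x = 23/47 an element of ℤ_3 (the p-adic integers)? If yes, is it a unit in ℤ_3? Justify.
x ∈ ℤ_3^× (unit); v_3(x) = 0

ℤ_3 = {x ∈ ℚ_3 : v_3(x) ≥ 0} and ℤ_3^× = {x ∈ ℤ_3 : v_3(x) = 0}. Here v_3(23/47) = v_3(num) − v_3(den) = 0; compare against these criteria.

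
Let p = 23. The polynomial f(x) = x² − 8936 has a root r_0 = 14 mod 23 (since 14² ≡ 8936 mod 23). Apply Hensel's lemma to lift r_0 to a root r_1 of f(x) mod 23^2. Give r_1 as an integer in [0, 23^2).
r_1 = 175 (mod 529)

Hensel's recurrence: r_{i+1} = r_i − f(r_i)·(f′(r_i))^{-1} mod 23^{i+2}, with f′(x) = 2x. Iterate:
  r_0 = 14 (mod 23)
  r_1 = 175 (mod 529)
Final: r_1 = 175, and one checks f(r_1) ≡ 0 mod 23^2.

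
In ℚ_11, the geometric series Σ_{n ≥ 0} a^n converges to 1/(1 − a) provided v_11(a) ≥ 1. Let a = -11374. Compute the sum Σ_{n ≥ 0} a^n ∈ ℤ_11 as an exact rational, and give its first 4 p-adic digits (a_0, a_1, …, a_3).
Σ a^n = 1/(1 − a) = 1/11375;  first 4 digits = (1, 0, 5, 2)

v_11(a) = 2 ≥ 1, so the series converges in ℤ_11 to 1/(1 − a) = 1/(1 − (-11374)) = 1/11375. Expand this rational in ℤ_11: compute digits iteratively via d_i = x_i mod 11, x_{i+1} = (x_i − d_i)/11. The first 4 digits are (1, 0, 5, 2).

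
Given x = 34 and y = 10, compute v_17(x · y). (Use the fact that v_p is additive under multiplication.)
v_17(340) = 1

v_p(x) = 1 (factor: 34 = 17^1 · 2); v_p(y) = 0 (factor: 10 = 17^0 · 10). Additivity: v_p(xy) = v_p(x) + v_p(y) = 1 + 0 = 1. (Direct check: xy = 340 = 17^1 · (20).)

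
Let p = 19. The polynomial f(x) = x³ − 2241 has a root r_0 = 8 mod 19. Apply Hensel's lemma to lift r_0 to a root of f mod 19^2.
r_1 = 331 (mod 361)

Hensel: r_{i+1} = r_i − f(r_i)/f′(r_i) mod 19^{i+2}, where f′(x) = 3x². Iterate:
  r_0 = 8 (mod 19)
  r_1 = 331 (mod 361)
Final: r = 331 with f(r) ≡ 0 mod 19^2.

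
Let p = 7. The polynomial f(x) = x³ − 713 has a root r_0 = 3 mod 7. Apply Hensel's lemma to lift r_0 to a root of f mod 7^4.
r_3 = 1718 (mod 2401)

Hensel: r_{i+1} = r_i − f(r_i)/f′(r_i) mod 7^{i+2}, where f′(x) = 3x². Iterate:
  r_0 = 3 (mod 7)
  r_1 = 3 (mod 49)
  r_2 = 3 (mod 343)
  r_3 = 1718 (mod 2401)
Final: r = 1718 with f(r) ≡ 0 mod 7^4.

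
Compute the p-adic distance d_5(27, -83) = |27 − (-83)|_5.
d_5(27, -83) = 1/5

Step 1 — x − y = 27 − (-83) = 110. Step 2 — v_5(110) = 1 (factor: 110 = (5^1 · 22); the sign does not affect v_p). Step 3 — |x − y|_5 = 5^{-1} = 1/5.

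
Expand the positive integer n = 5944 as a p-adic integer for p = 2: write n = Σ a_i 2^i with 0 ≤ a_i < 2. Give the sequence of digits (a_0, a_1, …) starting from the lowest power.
(a_0, a_1, …) = (0, 0, 0, 1, 1, 1, 0, 0, 1, 1, 1, 0, 1)

Repeated division by 2 gives the digits low-to-high: 5944 = 1·2^3 + 1·2^4 + 1·2^5 + 1·2^8 + 1·2^9 + 1·2^10 + 1·2^12. Digit sequence: (0, 0, 0, 1, 1, 1, 0, 0, 1, 1, 1, 0, 1).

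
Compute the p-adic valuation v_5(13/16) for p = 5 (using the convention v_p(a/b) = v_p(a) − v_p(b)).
v_5(13/16) = 0

Factor powers of 5 from the numerator and denominator of the reduced fraction: 13 = 5^0 · 13 and 16 = 5^0 · 16. Apply v_p(a/b) = v_p(a) − v_p(b): v_5(13/16) = 0 − 0 = 0.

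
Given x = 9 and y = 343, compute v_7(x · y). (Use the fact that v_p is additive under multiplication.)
v_7(3087) = 3

v_p(x) = 0 (factor: 9 = 7^0 · 9); v_p(y) = 3 (factor: 343 = 7^3 · 1). Additivity: v_p(xy) = v_p(x) + v_p(y) = 0 + 3 = 3. (Direct check: xy = 3087 = 7^3 · (9).)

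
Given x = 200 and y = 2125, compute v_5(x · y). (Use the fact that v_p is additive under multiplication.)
v_5(425000) = 5

v_p(x) = 2 (factor: 200 = 5^2 · 8); v_p(y) = 3 (factor: 2125 = 5^3 · 17). Additivity: v_p(xy) = v_p(x) + v_p(y) = 2 + 3 = 5. (Direct check: xy = 425000 = 5^5 · (136).)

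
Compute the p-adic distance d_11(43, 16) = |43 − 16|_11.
d_11(43, 16) = 1

Step 1 — x − y = 43 − 16 = 27. Step 2 — v_11(27) = 0 (factor: 27 = (11^0 · 27); the sign does not affect v_p). Step 3 — |x − y|_11 = 11^{0} = 1.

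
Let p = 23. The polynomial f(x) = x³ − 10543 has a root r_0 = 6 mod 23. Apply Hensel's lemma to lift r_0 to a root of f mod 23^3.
r_2 = 11529 (mod 12167)

Hensel: r_{i+1} = r_i − f(r_i)/f′(r_i) mod 23^{i+2}, where f′(x) = 3x². Iterate:
  r_0 = 6 (mod 23)
  r_1 = 420 (mod 529)
  r_2 = 11529 (mod 12167)
Final: r = 11529 with f(r) ≡ 0 mod 23^3.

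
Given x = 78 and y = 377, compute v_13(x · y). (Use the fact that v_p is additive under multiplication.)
v_13(29406) = 2

v_p(x) = 1 (factor: 78 = 13^1 · 6); v_p(y) = 1 (factor: 377 = 13^1 · 29). Additivity: v_p(xy) = v_p(x) + v_p(y) = 1 + 1 = 2. (Direct check: xy = 29406 = 13^2 · (174).)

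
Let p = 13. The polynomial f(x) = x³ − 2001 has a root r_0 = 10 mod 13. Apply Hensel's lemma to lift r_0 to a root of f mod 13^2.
r_1 = 166 (mod 169)

Hensel: r_{i+1} = r_i − f(r_i)/f′(r_i) mod 13^{i+2}, where f′(x) = 3x². Iterate:
  r_0 = 10 (mod 13)
  r_1 = 166 (mod 169)
Final: r = 166 with f(r) ≡ 0 mod 13^2.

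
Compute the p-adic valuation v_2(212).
v_2(212) = 2

v_2(n) is the largest exponent k such that 2^k divides n. Factor out: 212 = 2^2 · 53. (Sign doesn't affect v_p.) So v_2(212) = 2.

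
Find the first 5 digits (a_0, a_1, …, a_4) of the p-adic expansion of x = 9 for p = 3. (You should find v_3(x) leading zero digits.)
(a_0, …, a_4) = (0, 0, 1, 0, 0)

v_3(9) = 2, so a_0 = ... = a_1 = 0. Factor out: x = 3^2 · u with u = 1 a unit in ℤ_3. Expand u iteratively via a_{v+i} = u_i mod 3, u_{i+1} = (u_i − a_{v+i})/3:
  u_0 = 1;  a_2 = 1;  u_1 = (u_0 − 1)/3 = 0
  u_1 = 0;  a_3 = 0;  u_2 = (u_1 − 0)/3 = 0
  u_2 = 0;  a_4 = 0;  u_3 = (u_2 − 0)/3 = 0
Digits: (0, 0, 1, 0, 0).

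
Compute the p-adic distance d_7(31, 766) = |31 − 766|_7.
d_7(31, 766) = 1/49

Step 1 — x − y = 31 − 766 = -735. Step 2 — v_7(-735) = 2 (factor: -735 = −(7^2 · 15); the sign does not affect v_p). Step 3 — |x − y|_7 = 7^{-2} = 1/49.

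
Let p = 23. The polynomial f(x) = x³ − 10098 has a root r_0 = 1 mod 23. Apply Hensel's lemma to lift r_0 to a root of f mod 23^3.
r_2 = 9891 (mod 12167)

Hensel: r_{i+1} = r_i − f(r_i)/f′(r_i) mod 23^{i+2}, where f′(x) = 3x². Iterate:
  r_0 = 1 (mod 23)
  r_1 = 369 (mod 529)
  r_2 = 9891 (mod 12167)
Final: r = 9891 with f(r) ≡ 0 mod 23^3.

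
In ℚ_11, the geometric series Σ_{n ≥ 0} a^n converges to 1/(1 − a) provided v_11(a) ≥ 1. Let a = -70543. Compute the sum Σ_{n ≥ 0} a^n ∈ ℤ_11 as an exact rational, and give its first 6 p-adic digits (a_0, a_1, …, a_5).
Σ a^n = 1/(1 − a) = 1/70544;  first 6 digits = (1, 0, 0, 2, 6, 10)

v_11(a) = 3 ≥ 1, so the series converges in ℤ_11 to 1/(1 − a) = 1/(1 − (-70543)) = 1/70544. Expand this rational in ℤ_11: compute digits iteratively via d_i = x_i mod 11, x_{i+1} = (x_i − d_i)/11. The first 6 digits are (1, 0, 0, 2, 6, 10).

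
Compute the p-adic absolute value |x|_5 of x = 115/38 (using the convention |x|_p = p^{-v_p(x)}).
|115/38|_5 = 1/5

Step 1 — compute v_5(x) by factoring powers of 5 out of the numerator and denominator: v_5(115/38) = 1. Step 2 — apply |x|_p = p^{-v_p(x)} = 5^{-1} = 1/5.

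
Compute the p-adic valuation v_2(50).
v_2(50) = 1

v_2(n) is the largest exponent k such that 2^k divides n. Factor out: 50 = 2^1 · 25. (Sign doesn't affect v_p.) So v_2(50) = 1.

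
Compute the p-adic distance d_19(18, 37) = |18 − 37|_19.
d_19(18, 37) = 1/19

Step 1 — x − y = 18 − 37 = -19. Step 2 — v_19(-19) = 1 (factor: -19 = −(19^1 · 1); the sign does not affect v_p). Step 3 — |x − y|_19 = 19^{-1} = 1/19.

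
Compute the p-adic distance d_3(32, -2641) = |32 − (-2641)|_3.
d_3(32, -2641) = 1/243

Step 1 — x − y = 32 − (-2641) = 2673. Step 2 — v_3(2673) = 5 (factor: 2673 = (3^5 · 11); the sign does not affect v_p). Step 3 — |x − y|_3 = 3^{-5} = 1/243.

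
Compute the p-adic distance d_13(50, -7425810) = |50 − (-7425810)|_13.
d_13(50, -7425810) = 1/371293

Step 1 — x − y = 50 − (-7425810) = 7425860. Step 2 — v_13(7425860) = 5 (factor: 7425860 = (13^5 · 20); the sign does not affect v_p). Step 3 — |x − y|_13 = 13^{-5} = 1/371293.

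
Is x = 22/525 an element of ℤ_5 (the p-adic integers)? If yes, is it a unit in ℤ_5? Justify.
x ∉ ℤ_5 (v_5(x) = -2 < 0)

ℤ_5 = {x ∈ ℚ_5 : v_5(x) ≥ 0} and ℤ_5^× = {x ∈ ℤ_5 : v_5(x) = 0}. Here v_5(22/525) = v_5(num) − v_5(den) = -2; compare against these criteria.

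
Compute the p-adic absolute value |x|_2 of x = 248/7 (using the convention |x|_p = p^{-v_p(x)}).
|248/7|_2 = 1/8

Step 1 — compute v_2(x) by factoring powers of 2 out of the numerator and denominator: v_2(248/7) = 3. Step 2 — apply |x|_p = p^{-v_p(x)} = 2^{-3} = 1/8.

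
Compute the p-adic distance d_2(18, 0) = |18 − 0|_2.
d_2(18, 0) = 1/2

Step 1 — x − y = 18 − 0 = 18. Step 2 — v_2(18) = 1 (factor: 18 = (2^1 · 9); the sign does not affect v_p). Step 3 — |x − y|_2 = 2^{-1} = 1/2.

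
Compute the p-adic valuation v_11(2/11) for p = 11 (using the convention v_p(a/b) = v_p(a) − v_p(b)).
v_11(2/11) = -1

Factor powers of 11 from the numerator and denominator of the reduced fraction: 2 = 11^0 · 2 and 11 = 11^1 · 1. Apply v_p(a/b) = v_p(a) − v_p(b): v_11(2/11) = 0 − 1 = -1.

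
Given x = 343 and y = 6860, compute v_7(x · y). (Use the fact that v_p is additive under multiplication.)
v_7(2352980) = 6

v_p(x) = 3 (factor: 343 = 7^3 · 1); v_p(y) = 3 (factor: 6860 = 7^3 · 20). Additivity: v_p(xy) = v_p(x) + v_p(y) = 3 + 3 = 6. (Direct check: xy = 2352980 = 7^6 · (20).)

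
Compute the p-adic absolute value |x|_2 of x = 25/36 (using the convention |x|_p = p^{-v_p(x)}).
|25/36|_2 = 4

Step 1 — compute v_2(x) by factoring powers of 2 out of the numerator and denominator: v_2(25/36) = -2. Step 2 — apply |x|_p = p^{-v_p(x)} = 2^{2} = 4.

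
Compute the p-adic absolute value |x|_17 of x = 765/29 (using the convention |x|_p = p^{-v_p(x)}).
|765/29|_17 = 1/17

Step 1 — compute v_17(x) by factoring powers of 17 out of the numerator and denominator: v_17(765/29) = 1. Step 2 — apply |x|_p = p^{-v_p(x)} = 17^{-1} = 1/17.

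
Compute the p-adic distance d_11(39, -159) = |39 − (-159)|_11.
d_11(39, -159) = 1/11

Step 1 — x − y = 39 − (-159) = 198. Step 2 — v_11(198) = 1 (factor: 198 = (11^1 · 18); the sign does not affect v_p). Step 3 — |x − y|_11 = 11^{-1} = 1/11.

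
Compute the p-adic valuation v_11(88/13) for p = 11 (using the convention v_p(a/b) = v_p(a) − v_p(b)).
v_11(88/13) = 1

Factor powers of 11 from the numerator and denominator of the reduced fraction: 88 = 11^1 · 8 and 13 = 11^0 · 13. Apply v_p(a/b) = v_p(a) − v_p(b): v_11(88/13) = 1 − 0 = 1.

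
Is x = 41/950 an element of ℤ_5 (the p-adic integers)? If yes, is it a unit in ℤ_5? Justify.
x ∉ ℤ_5 (v_5(x) = -2 < 0)

ℤ_5 = {x ∈ ℚ_5 : v_5(x) ≥ 0} and ℤ_5^× = {x ∈ ℤ_5 : v_5(x) = 0}. Here v_5(41/950) = v_5(num) − v_5(den) = -2; compare against these criteria.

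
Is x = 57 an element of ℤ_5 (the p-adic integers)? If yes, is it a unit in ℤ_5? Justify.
x ∈ ℤ_5^× (unit); v_5(x) = 0

ℤ_5 = {x ∈ ℚ_5 : v_5(x) ≥ 0} and ℤ_5^× = {x ∈ ℤ_5 : v_5(x) = 0}. Here v_5(57) = v_5(num) − v_5(den) = 0; compare against these criteria.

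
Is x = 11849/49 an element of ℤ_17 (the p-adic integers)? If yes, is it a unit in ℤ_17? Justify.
x ∈ ℤ_17 but not a unit; v_17(x) = 2 > 0

ℤ_17 = {x ∈ ℚ_17 : v_17(x) ≥ 0} and ℤ_17^× = {x ∈ ℤ_17 : v_17(x) = 0}. Here v_17(11849/49) = v_17(num) − v_17(den) = 2; compare against these criteria.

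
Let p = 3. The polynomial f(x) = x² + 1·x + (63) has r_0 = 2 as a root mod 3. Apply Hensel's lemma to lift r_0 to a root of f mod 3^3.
r_2 = 8 (mod 27)

Hensel: r_{i+1} = r_i − f(r_i)·(f′(r_i))^{-1} mod 3^{i+2}, f′(x) = 2x + 1. Iterate:
  r_0 = 2 (mod 3)
  r_1 = 8 (mod 9)
  r_2 = 8 (mod 27)
Final: r = 8 satisfies f(r) ≡ 0 mod 3^3.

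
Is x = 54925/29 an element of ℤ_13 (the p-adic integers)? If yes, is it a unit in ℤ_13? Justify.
x ∈ ℤ_13 but not a unit; v_13(x) = 3 > 0

ℤ_13 = {x ∈ ℚ_13 : v_13(x) ≥ 0} and ℤ_13^× = {x ∈ ℤ_13 : v_13(x) = 0}. Here v_13(54925/29) = v_13(num) − v_13(den) = 3; compare against these criteria.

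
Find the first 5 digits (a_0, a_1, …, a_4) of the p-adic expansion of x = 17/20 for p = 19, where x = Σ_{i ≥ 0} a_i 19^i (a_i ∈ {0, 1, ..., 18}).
(a_0, …, a_4) = (17, 2, 16, 2, 16)

v_19(17/20) = 0 (numerator and denominator both coprime to 19), so x ∈ ℤ_19^×. Compute digits iteratively via a_i = x_i mod 19, x_{i+1} = (x_i − a_i)/19, with x_0 = x:
  x_0 = 17/20;  a_0 = 17;  x_1 = (x_0 − 17)/19 = -17/20
  x_1 = -17/20;  a_1 = 2;  x_2 = (x_1 − 2)/19 = -3/20
  x_2 = -3/20;  a_2 = 16;  x_3 = (x_2 − 16)/19 = -17/20
  x_3 = -17/20;  a_3 = 2;  x_4 = (x_3 − 2)/19 = -3/20
  x_4 = -3/20;  a_4 = 16;  x_5 = (x_4 − 16)/19 = -17/20
Digits: (17, 2, 16, 2, 16).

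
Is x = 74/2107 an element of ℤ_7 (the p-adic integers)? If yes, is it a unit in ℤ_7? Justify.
x ∉ ℤ_7 (v_7(x) = -2 < 0)

ℤ_7 = {x ∈ ℚ_7 : v_7(x) ≥ 0} and ℤ_7^× = {x ∈ ℤ_7 : v_7(x) = 0}. Here v_7(74/2107) = v_7(num) − v_7(den) = -2; compare against these criteria.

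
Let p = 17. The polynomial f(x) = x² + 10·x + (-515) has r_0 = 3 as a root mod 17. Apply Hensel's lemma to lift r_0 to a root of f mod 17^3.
r_2 = 1839 (mod 4913)

Hensel: r_{i+1} = r_i − f(r_i)·(f′(r_i))^{-1} mod 17^{i+2}, f′(x) = 2x + 10. Iterate:
  r_0 = 3 (mod 17)
  r_1 = 105 (mod 289)
  r_2 = 1839 (mod 4913)
Final: r = 1839 satisfies f(r) ≡ 0 mod 17^3.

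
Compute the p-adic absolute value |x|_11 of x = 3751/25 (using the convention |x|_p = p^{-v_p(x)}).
|3751/25|_11 = 1/121

Step 1 — compute v_11(x) by factoring powers of 11 out of the numerator and denominator: v_11(3751/25) = 2. Step 2 — apply |x|_p = p^{-v_p(x)} = 11^{-2} = 1/121.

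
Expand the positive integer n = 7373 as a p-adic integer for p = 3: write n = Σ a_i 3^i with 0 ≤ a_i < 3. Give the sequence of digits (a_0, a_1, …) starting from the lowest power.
(a_0, a_1, …) = (2, 0, 0, 0, 1, 0, 1, 0, 1)

Repeated division by 3 gives the digits low-to-high: 7373 = 2 + 1·3^4 + 1·3^6 + 1·3^8. Digit sequence: (2, 0, 0, 0, 1, 0, 1, 0, 1).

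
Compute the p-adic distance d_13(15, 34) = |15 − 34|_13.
d_13(15, 34) = 1

Step 1 — x − y = 15 − 34 = -19. Step 2 — v_13(-19) = 0 (factor: -19 = −(13^0 · 19); the sign does not affect v_p). Step 3 — |x − y|_13 = 13^{0} = 1.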